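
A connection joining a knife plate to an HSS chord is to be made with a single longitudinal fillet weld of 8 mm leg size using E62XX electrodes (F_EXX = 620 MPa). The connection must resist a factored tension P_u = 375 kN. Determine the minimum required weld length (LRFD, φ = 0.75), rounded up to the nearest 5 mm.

Throat t_e = 0.707 × 8 = 5.656 mm.
φr_n = 0.75 × 0.6 × 620 × 5.656 × 10⁻³ = 1.578 kN/mm.
L_req = P_u / φr_n = 375 / 1.578 = 237.6 mm total.
Round up → use L = 240 mm.

L = 240 mm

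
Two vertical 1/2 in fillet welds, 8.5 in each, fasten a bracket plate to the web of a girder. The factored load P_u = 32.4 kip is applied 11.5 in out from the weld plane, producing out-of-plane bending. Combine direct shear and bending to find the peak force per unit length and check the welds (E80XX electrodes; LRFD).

f_max ≈ 15.6 kip/in; NOT adequate

E80XX → F_EXX = 80 ksi.
L_w = 2 × 8.5 = 17 in; section modulus (unit throat) S = 2 × L²/6 = 24.08 in².
Direct shear f_v = P/L_w = 32.4/17 = 1.906 kip/in.
Moment M = P × e = 32.4 × 11.5 = 372.6 kip·in; bending f_b = M/S = 15.47 kip/in.
f_max = √(f_v² + f_b²) = √(1.906² + 15.47²) = 15.59 kip/in.
φr_n = 0.75 × 0.6 × 80 × (0.707 × 0.5) = 12.73 kip/in → NOT adequate.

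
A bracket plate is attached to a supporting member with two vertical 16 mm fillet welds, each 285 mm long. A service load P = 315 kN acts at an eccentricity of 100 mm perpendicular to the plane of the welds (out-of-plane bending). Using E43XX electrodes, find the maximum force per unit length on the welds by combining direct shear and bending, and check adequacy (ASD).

f_max ≈ 1290 N/mm; adequate

E43XX → F_EXX = 430 MPa.
L_w = 2 × 285 = 570 mm; section modulus (unit throat) S = 2 × L²/6 = 27080 mm².
Direct shear f_v = P/L_w = 315×10³/570 = 552.6 N/mm.
Moment M = P × e = 315×10³ × 100 = 31500000 N·mm; bending f_b = M/S = 1163 N/mm.
f_max = √(f_v² + f_b²) = √(552.6² + 1163²) = 1288 N/mm.
r_n/Ω = (1/2.0) × 0.6 × 430 × (0.707 × 16) = 1459 N/mm → adequate.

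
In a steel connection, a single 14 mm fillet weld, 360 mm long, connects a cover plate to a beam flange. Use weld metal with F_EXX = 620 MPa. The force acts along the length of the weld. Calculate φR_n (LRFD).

Effective throat t_e = 0.707 × 14 = 9.898 mm.
Total length L = 360 mm; A_we = 9.898 × 360 = 3563 mm².
F_nw = 0.6 F_EXX = 0.6 × 620 = 372 MPa.
φR_n = 0.75 × 372 × 3563 × 10⁻³ = 994.2 kN.

φR_n ≈ 994 kN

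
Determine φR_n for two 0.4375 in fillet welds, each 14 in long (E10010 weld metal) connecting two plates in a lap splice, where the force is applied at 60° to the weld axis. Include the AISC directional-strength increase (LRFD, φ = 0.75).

E100XX → F_EXX = 100 ksi.
t_e = 0.707 × 0.4375 = 0.3093 in; A_we = 0.3093 × 28 = 8.661 in².
Directional factor: 1.0 + 0.5 sin^1.5(60°) = 1.403.
F_nw = 0.6 × 100 × 1.403 = 84.18 ksi.
φR_n = 0.75 × 84.18 × 8.661 = 546.8 kip.

φR_n ≈ 547 kip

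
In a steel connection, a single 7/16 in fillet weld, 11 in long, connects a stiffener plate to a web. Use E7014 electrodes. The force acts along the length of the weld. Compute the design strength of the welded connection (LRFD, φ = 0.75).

φR_n ≈ 107 kips

E70XX → F_EXX = 70 ksi.
Effective throat t_e = 0.707 × 0.4375 = 0.3093 in.
Total length L = 11 in; A_we = 0.3093 × 11 = 3.402 in².
F_nw = 0.6 F_EXX = 0.6 × 70 = 42 ksi.
φR_n = 0.75 × 42 × 3.402 = 107.2 kips.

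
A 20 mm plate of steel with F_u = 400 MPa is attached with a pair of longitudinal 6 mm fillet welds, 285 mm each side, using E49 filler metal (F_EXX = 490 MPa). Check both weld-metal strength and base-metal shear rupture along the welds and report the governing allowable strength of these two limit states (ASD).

R_n/Ω ≈ 355 kN (weld metal governs)

t_e = 0.707 × 6 = 4.242 mm; L = 570 mm.
Weld metal: R_n/Ω = (1/2.0) × 0.6 × 490 × 4.242 × 570 × 10⁻³ = 355.4 kN.
Base metal (shear rupture): R_n/Ω = (1/2.0) × 0.6 × 400 × 20 × 570 × 10⁻³ = 1368 kN.
Governing: weld metal.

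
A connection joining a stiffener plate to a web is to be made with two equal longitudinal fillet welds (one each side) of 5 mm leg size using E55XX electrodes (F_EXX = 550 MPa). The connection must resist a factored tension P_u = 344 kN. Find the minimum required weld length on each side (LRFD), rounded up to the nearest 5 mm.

L = 200 mm on each side

Throat t_e = 0.707 × 5 = 3.535 mm.
φr_n = 0.75 × 0.6 × 550 × 3.535 × 10⁻³ = 0.8749 kN/mm.
L_req = P_u / φr_n = 344 / 0.8749 = 393.2 mm total.
Per side: 393.2 / 2 = 196.6 mm.
Round up → use L = 200 mm on each side.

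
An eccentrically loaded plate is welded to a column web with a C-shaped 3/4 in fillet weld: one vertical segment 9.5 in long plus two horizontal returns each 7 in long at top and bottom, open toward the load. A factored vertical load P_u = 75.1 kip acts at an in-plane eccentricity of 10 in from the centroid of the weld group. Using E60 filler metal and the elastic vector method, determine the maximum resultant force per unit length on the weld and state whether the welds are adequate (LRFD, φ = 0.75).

f_max ≈ 12.5 kip/in; adequate

E60XX → F_EXX = 60 ksi.
Total weld length L_w = 23.5 in. Treat welds as unit-width lines.
Centroid: x̄ = 2×7×3.5 / 23.5 = 2.085 in from the vertical weld.
Polar moment about centroid: J = I_x + I_y = [9.5³/12 + 2×7×4.75²] + [9.5×2.085² + 2(7³/12 + 7×1.415²)] = 513.8 in³.
Direct shear f_v = P/L_w = 75.1 / 23.5 = 3.196 kip/in (vertical).
Torsion M = P·e = 75.1 × 10 = 751 kip·in.
Critical point at (x, y) = (4.915, 4.75) from centroid. f_tx = M·y/J = 6.943 kip/in; f_ty = M·x/J = 7.184 kip/in.
Resultant f_max = √[f_tx² + (f_v + f_ty)²] = √[6.943² + (3.196 + 7.184)²] = 12.49 kip/in.
Capacity per unit length: φr_n = 0.75 × 0.6 × 60 × (0.707 × 0.75) = 14.32 kip/in.
12.49 ≤ 14.32 → adequate.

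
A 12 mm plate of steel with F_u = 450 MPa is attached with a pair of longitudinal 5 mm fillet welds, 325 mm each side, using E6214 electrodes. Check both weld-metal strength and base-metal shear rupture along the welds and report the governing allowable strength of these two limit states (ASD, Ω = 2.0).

E62XX → F_EXX = 620 MPa.
t_e = 0.707 × 5 = 3.535 mm; L = 650 mm.
Weld metal: R_n/Ω = (1/2.0) × 0.6 × 620 × 3.535 × 650 × 10⁻³ = 427.4 kN.
Base metal (shear rupture): R_n/Ω = (1/2.0) × 0.6 × 450 × 12 × 650 × 10⁻³ = 1053 kN.
Governing: weld metal.

R_n/Ω ≈ 427 kN (weld metal governs)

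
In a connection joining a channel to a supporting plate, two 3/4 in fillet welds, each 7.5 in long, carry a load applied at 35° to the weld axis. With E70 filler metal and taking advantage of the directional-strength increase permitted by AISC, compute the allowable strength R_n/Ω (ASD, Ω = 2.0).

R_n/Ω ≈ 203 kip

E70XX → F_EXX = 70 ksi.
t_e = 0.707 × 0.75 = 0.5302 in; A_we = 0.5302 × 15 = 7.954 in².
Directional factor: 1.0 + 0.5 sin^1.5(35°) = 1.217.
F_nw = 0.6 × 70 × 1.217 = 51.12 ksi.
R_n/Ω = (51.12 × 7.954) / 2.0 = 203.3 kip.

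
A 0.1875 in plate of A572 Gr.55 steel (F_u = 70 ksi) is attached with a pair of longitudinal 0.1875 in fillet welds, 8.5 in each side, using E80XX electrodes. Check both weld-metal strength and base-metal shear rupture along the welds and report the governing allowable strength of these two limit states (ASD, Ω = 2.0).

E80XX → F_EXX = 80 ksi.
t_e = 0.707 × 0.1875 = 0.1326 in; L = 17 in.
Weld metal: R_n/Ω = (1/2.0) × 0.6 × 80 × 0.1326 × 17 = 54.09 kip.
Base metal (shear rupture): R_n/Ω = (1/2.0) × 0.6 × 70 × 0.1875 × 17 = 66.94 kip.
Governing: weld metal.

R_n/Ω ≈ 54.1 kip (weld metal governs)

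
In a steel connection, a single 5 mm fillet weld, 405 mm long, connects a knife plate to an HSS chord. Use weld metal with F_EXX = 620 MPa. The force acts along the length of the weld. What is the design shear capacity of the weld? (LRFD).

φR_n ≈ 399 kN

Effective throat t_e = 0.707 × 5 = 3.535 mm.
Total length L = 405 mm; A_we = 3.535 × 405 = 1432 mm².
F_nw = 0.6 F_EXX = 0.6 × 620 = 372 MPa.
φR_n = 0.75 × 372 × 1432 × 10⁻³ = 399.4 kN.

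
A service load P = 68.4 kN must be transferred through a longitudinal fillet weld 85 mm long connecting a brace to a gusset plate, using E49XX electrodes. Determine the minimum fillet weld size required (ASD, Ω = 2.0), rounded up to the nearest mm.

w = 8 mm

E49XX → F_EXX = 490 MPa.
Total weld length L = 85 mm.
Required throat t_e = P × Ω / (0.6 F_EXX × L) = 68.4 × 2.0 / (0.6 × 490 × 85 × 10⁻³) = 5.474 mm.
Required leg w = t_e / 0.707 = 7.743 mm → use 8 mm.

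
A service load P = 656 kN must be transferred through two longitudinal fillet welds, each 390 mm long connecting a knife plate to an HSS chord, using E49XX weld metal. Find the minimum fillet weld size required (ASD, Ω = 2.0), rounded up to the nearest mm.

w = 9 mm

E49XX → F_EXX = 490 MPa.
Total weld length L = 780 mm.
Required throat t_e = P × Ω / (0.6 F_EXX × L) = 656 × 2.0 / (0.6 × 490 × 780 × 10⁻³) = 5.721 mm.
Required leg w = t_e / 0.707 = 8.092 mm → use 9 mm.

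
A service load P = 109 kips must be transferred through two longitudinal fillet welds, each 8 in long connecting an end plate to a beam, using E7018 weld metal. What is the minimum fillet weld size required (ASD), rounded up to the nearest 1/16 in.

E70XX → F_EXX = 70 ksi.
Total weld length L = 16 in.
Required throat t_e = P × Ω / (0.6 F_EXX × L) = 109 × 2.0 / (0.6 × 70 × 16) = 0.3244 in.
Required leg w = t_e / 0.707 = 0.4588 in → use 1/2 in.

w = 1/2 in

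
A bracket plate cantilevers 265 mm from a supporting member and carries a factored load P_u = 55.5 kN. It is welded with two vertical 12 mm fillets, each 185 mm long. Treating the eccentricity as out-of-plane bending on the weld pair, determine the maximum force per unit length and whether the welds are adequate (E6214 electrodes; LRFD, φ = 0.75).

f_max ≈ 1300 N/mm; adequate

E62XX → F_EXX = 620 MPa.
L_w = 2 × 185 = 370 mm; section modulus (unit throat) S = 2 × L²/6 = 11410 mm².
Direct shear f_v = P/L_w = 55.5×10³/370 = 150 N/mm.
Moment M = P × e = 55.5×10³ × 265 = 14708000 N·mm; bending f_b = M/S = 1289 N/mm.
f_max = √(f_v² + f_b²) = √(150² + 1289²) = 1298 N/mm.
φr_n = 0.75 × 0.6 × 620 × (0.707 × 12) = 2367 N/mm → adequate.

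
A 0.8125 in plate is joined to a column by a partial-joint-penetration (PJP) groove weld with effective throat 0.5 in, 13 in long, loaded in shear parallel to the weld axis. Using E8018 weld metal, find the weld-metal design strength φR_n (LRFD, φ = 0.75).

φR_n ≈ 234 kips

E80XX → F_EXX = 80 ksi.
Effective throat (given) t_e = 0.5 in.
A_we = 0.5 × 13 = 6.5 in².
F_nw = 0.6 F_EXX = 48 ksi.
φR_n = 0.75 × 48 × 6.5 = 234 kips.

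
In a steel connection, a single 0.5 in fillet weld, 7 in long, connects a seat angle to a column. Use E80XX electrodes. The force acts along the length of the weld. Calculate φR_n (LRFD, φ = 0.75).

φR_n ≈ 89.1 kips

E80XX → F_EXX = 80 ksi.
Effective throat t_e = 0.707 × 0.5 = 0.3535 in.
Total length L = 7 in; A_we = 0.3535 × 7 = 2.474 in².
F_nw = 0.6 F_EXX = 0.6 × 80 = 48 ksi.
φR_n = 0.75 × 48 × 2.474 = 89.08 kips.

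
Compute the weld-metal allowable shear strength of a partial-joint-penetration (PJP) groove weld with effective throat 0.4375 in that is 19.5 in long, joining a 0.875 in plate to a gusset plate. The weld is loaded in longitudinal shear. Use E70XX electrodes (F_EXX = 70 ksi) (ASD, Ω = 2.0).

Effective throat (given) t_e = 0.4375 in.
A_we = 0.4375 × 19.5 = 8.531 in².
F_nw = 0.6 F_EXX = 42 ksi.
R_n/Ω = (42 × 8.531) / 2.0 = 179.2 kip.

R_n/Ω ≈ 179 kip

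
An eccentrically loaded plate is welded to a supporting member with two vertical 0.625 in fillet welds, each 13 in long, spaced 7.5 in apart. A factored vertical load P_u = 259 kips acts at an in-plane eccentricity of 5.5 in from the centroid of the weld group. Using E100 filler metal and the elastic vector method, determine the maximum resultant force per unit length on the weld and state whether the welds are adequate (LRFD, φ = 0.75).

E100XX → F_EXX = 100 ksi.
Total weld length L_w = 26 in. Treat welds as unit-width lines.
Polar moment about centroid: J = 2[d³/12 + d(b/2)²] = 2[13³/12 + 13×3.75²] = 731.8 in³.
Direct shear f_v = P/L_w = 259 / 26 = 9.962 kip/in (vertical).
Torsion M = P·e = 259 × 5.5 = 1424.5 kip·in.
Critical point at (x, y) = (3.75, 6.5) from centroid. f_tx = M·y/J = 12.65 kip/in; f_ty = M·x/J = 7.3 kip/in.
Resultant f_max = √[f_tx² + (f_v + f_ty)²] = √[12.65² + (9.962 + 7.3)²] = 21.4 kip/in.
Capacity per unit length: φr_n = 0.75 × 0.6 × 100 × (0.707 × 0.625) = 19.88 kip/in.
21.4 > 19.88 → NOT adequate.

f_max ≈ 21.4 kip/in; NOT adequate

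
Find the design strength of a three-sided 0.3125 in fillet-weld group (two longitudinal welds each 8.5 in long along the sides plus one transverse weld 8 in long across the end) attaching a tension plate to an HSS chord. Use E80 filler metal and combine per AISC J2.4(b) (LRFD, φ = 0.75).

E80XX → F_EXX = 80 ksi.
t_e = 0.707 × 0.3125 = 0.2209 in.
R_nwl = 0.6 × 80 × 0.2209 × 17 = 180.3 kips (longitudinal, 2 welds).
R_nwt = 0.6 × 80 × 0.2209 × 8 = 84.84 kips (transverse, base value).
(i) R_nwl + R_nwt = 265.1 kips; (ii) 0.85 R_nwl + 1.5 R_nwt = 280.5 kips.
R_n = max = 280.5 kips [governs: (ii)]; φR_n = 210.4 kips.

φR_n ≈ 210 kips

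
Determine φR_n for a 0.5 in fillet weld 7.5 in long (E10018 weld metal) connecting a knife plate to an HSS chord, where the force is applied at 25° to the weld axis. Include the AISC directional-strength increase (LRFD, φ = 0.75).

E100XX → F_EXX = 100 ksi.
t_e = 0.707 × 0.5 = 0.3535 in; A_we = 0.3535 × 7.5 = 2.651 in².
Directional factor: 1.0 + 0.5 sin^1.5(25°) = 1.137.
F_nw = 0.6 × 100 × 1.137 = 68.24 ksi.
φR_n = 0.75 × 68.24 × 2.651 = 135.7 kip.

φR_n ≈ 136 kip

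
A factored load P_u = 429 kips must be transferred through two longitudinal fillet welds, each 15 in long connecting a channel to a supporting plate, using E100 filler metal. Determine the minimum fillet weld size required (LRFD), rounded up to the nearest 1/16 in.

E100XX → F_EXX = 100 ksi.
Total weld length L = 30 in.
Required throat t_e = P_u / (φ × 0.6 F_EXX × L) = 429 / (0.75 × 0.6 × 100 × 30) = 0.3178 in.
Required leg w = t_e / 0.707 = 0.4495 in → use 1/2 in.

w = 1/2 in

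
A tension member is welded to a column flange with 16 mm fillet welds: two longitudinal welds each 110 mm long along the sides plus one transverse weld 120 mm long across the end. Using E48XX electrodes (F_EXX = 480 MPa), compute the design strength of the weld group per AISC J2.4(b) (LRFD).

t_e = 0.707 × 16 = 11.31 mm.
R_nwl = 0.6 × 480 × 11.31 × 220 × 10⁻³ = 716.7 kN (longitudinal, 2 welds).
R_nwt = 0.6 × 480 × 11.31 × 120 × 10⁻³ = 390.9 kN (transverse, base value).
(i) R_nwl + R_nwt = 1108 kN; (ii) 0.85 R_nwl + 1.5 R_nwt = 1196 kN.
R_n = max = 1196 kN [governs: (ii)]; φR_n = 896.7 kN.

φR_n ≈ 897 kN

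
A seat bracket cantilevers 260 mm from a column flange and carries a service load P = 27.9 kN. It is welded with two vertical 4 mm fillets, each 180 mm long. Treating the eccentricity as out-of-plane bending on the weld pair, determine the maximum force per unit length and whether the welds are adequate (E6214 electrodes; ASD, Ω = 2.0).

E62XX → F_EXX = 620 MPa.
L_w = 2 × 180 = 360 mm; section modulus (unit throat) S = 2 × L²/6 = 10800 mm².
Direct shear f_v = P/L_w = 27.9×10³/360 = 77.5 N/mm.
Moment M = P × e = 27.9×10³ × 260 = 7254000 N·mm; bending f_b = M/S = 671.7 N/mm.
f_max = √(f_v² + f_b²) = √(77.5² + 671.7²) = 676.1 N/mm.
r_n/Ω = (1/2.0) × 0.6 × 620 × (0.707 × 4) = 526 N/mm → NOT adequate.

f_max ≈ 676 N/mm; NOT adequate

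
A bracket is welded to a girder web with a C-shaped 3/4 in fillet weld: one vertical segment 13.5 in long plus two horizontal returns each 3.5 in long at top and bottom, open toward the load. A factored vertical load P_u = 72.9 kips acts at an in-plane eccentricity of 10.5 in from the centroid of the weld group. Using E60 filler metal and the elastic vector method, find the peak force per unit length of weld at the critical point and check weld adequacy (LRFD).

f_max ≈ 12.2 kip/in; adequate

E60XX → F_EXX = 60 ksi.
Total weld length L_w = 20.5 in. Treat welds as unit-width lines.
Centroid: x̄ = 2×3.5×1.75 / 20.5 = 0.5976 in from the vertical weld.
Polar moment about centroid: J = I_x + I_y = [13.5³/12 + 2×3.5×6.75²] + [13.5×0.5976² + 2(3.5³/12 + 3.5×1.152²)] = 545.2 in³.
Direct shear f_v = P/L_w = 72.9 / 20.5 = 3.556 kip/in (vertical).
Torsion M = P·e = 72.9 × 10.5 = 765.45 kip·in.
Critical point at (x, y) = (2.902, 6.75) from centroid. f_tx = M·y/J = 9.476 kip/in; f_ty = M·x/J = 4.075 kip/in.
Resultant f_max = √[f_tx² + (f_v + f_ty)²] = √[9.476² + (3.556 + 4.075)²] = 12.17 kip/in.
Capacity per unit length: φr_n = 0.75 × 0.6 × 60 × (0.707 × 0.75) = 14.32 kip/in.
12.17 ≤ 14.32 → adequate.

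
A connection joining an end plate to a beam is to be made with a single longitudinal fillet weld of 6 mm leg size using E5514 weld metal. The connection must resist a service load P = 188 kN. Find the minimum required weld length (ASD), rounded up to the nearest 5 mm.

E55XX → F_EXX = 550 MPa.
Throat t_e = 0.707 × 6 = 4.242 mm.
r_n/Ω = (0.6 × 550 × 4.242) / 2.0 = 699.9 N/mm = 0.6999 kN/mm.
L_req = P / (r_n/Ω) = 188 / 0.6999 = 268.6 mm total.
Round up → use L = 270 mm.

L = 270 mm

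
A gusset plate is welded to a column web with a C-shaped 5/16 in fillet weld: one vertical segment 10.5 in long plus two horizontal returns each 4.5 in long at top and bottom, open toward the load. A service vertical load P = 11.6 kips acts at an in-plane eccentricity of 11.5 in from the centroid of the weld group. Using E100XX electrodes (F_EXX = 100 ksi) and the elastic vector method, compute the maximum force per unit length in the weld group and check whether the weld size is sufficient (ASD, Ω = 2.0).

f_max ≈ 2.56 kip/in; adequate

Total weld length L_w = 19.5 in. Treat welds as unit-width lines.
Centroid: x̄ = 2×4.5×2.25 / 19.5 = 1.038 in from the vertical weld.
Polar moment about centroid: J = I_x + I_y = [10.5³/12 + 2×4.5×5.25²] + [10.5×1.038² + 2(4.5³/12 + 4.5×1.212²)] = 384.3 in³.
Direct shear f_v = P/L_w = 11.6 / 19.5 = 0.5949 kip/in (vertical).
Torsion M = P·e = 11.6 × 11.5 = 133.4 kip·in.
Critical point at (x, y) = (3.462, 5.25) from centroid. f_tx = M·y/J = 1.823 kip/in; f_ty = M·x/J = 1.202 kip/in.
Resultant f_max = √[f_tx² + (f_v + f_ty)²] = √[1.823² + (0.5949 + 1.202)²] = 2.559 kip/in.
Capacity per unit length: r_n/Ω = (1/2.0) × 0.6 × 100 × (0.707 × 0.3125) = 6.628 kip/in.
2.559 ≤ 6.628 → adequate.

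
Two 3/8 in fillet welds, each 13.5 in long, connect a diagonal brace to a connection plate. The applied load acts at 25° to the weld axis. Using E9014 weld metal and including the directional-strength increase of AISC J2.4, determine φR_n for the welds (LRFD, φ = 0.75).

φR_n ≈ 330 kips

E90XX → F_EXX = 90 ksi.
t_e = 0.707 × 0.375 = 0.2651 in; A_we = 0.2651 × 27 = 7.158 in².
Directional factor: 1.0 + 0.5 sin^1.5(25°) = 1.137.
F_nw = 0.6 × 90 × 1.137 = 61.42 ksi.
φR_n = 0.75 × 61.42 × 7.158 = 329.7 kips.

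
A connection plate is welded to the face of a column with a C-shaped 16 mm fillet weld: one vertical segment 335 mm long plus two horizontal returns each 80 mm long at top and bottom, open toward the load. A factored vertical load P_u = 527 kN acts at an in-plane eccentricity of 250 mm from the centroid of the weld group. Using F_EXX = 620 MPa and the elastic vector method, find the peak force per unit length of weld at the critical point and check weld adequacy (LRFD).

f_max ≈ 3550 N/mm; NOT adequate

Total weld length L_w = 495 mm. Treat welds as unit-width lines.
Centroid: x̄ = 2×80×40 / 495 = 12.93 mm from the vertical weld.
Polar moment about centroid: J = I_x + I_y = [335³/12 + 2×80×167.5²] + [335×12.93² + 2(80³/12 + 80×27.07²)] = 7881000 mm³.
Direct shear f_v = P/L_w = 527×10³ / 495 = 1065 N/mm (vertical).
Torsion M = P·e = 527×10³ × 250 = 131750000 N·mm.
Critical point at (x, y) = (67.07, 167.5) from centroid. f_tx = M·y/J = 2800 N/mm; f_ty = M·x/J = 1121 N/mm.
Resultant f_max = √[f_tx² + (f_v + f_ty)²] = √[2800² + (1065 + 1121)²] = 3553 N/mm.
Capacity per unit length: φr_n = 0.75 × 0.6 × 620 × (0.707 × 16) = 3156 N/mm.
3553 > 3156 → NOT adequate.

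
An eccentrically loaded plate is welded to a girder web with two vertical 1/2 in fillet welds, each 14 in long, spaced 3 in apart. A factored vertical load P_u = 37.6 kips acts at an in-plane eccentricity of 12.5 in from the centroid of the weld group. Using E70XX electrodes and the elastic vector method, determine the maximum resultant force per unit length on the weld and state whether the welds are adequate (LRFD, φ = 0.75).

f_max ≈ 6.87 kip/in; adequate

E70XX → F_EXX = 70 ksi.
Total weld length L_w = 28 in. Treat welds as unit-width lines.
Polar moment about centroid: J = 2[d³/12 + d(b/2)²] = 2[14³/12 + 14×1.5²] = 520.3 in³.
Direct shear f_v = P/L_w = 37.6 / 28 = 1.343 kip/in (vertical).
Torsion M = P·e = 37.6 × 12.5 = 470 kip·in.
Critical point at (x, y) = (1.5, 7) from centroid. f_tx = M·y/J = 6.323 kip/in; f_ty = M·x/J = 1.355 kip/in.
Resultant f_max = √[f_tx² + (f_v + f_ty)²] = √[6.323² + (1.343 + 1.355)²] = 6.874 kip/in.
Capacity per unit length: φr_n = 0.75 × 0.6 × 70 × (0.707 × 0.5) = 11.14 kip/in.
6.874 ≤ 11.14 → adequate.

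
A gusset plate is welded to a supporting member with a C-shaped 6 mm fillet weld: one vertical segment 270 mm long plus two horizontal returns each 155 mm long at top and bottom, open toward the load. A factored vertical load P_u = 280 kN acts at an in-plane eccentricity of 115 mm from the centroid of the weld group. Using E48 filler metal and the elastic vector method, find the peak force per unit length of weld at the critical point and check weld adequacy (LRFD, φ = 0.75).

E48XX → F_EXX = 480 MPa.
Total weld length L_w = 580 mm. Treat welds as unit-width lines.
Centroid: x̄ = 2×155×77.5 / 580 = 41.42 mm from the vertical weld.
Polar moment about centroid: J = I_x + I_y = [270³/12 + 2×155×135²] + [270×41.42² + 2(155³/12 + 155×36.08²)] = 8777000 mm³.
Direct shear f_v = P/L_w = 280×10³ / 580 = 482.8 N/mm (vertical).
Torsion M = P·e = 280×10³ × 115 = 32200000 N·mm.
Critical point at (x, y) = (113.6, 135) from centroid. f_tx = M·y/J = 495.2 N/mm; f_ty = M·x/J = 416.7 N/mm.
Resultant f_max = √[f_tx² + (f_v + f_ty)²] = √[495.2² + (482.8 + 416.7)²] = 1027 N/mm.
Capacity per unit length: φr_n = 0.75 × 0.6 × 480 × (0.707 × 6) = 916.3 N/mm.
1027 > 916.3 → NOT adequate.

f_max ≈ 1030 N/mm; NOT adequate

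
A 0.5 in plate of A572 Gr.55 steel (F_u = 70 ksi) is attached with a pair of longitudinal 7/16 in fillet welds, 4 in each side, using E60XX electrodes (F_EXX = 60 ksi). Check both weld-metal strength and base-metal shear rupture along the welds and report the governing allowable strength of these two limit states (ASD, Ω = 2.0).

R_n/Ω ≈ 44.5 kips (weld metal governs)

t_e = 0.707 × 0.4375 = 0.3093 in; L = 8 in.
Weld metal: R_n/Ω = (1/2.0) × 0.6 × 60 × 0.3093 × 8 = 44.54 kips.
Base metal (shear rupture): R_n/Ω = (1/2.0) × 0.6 × 70 × 0.5 × 8 = 84 kips.
Governing: weld metal.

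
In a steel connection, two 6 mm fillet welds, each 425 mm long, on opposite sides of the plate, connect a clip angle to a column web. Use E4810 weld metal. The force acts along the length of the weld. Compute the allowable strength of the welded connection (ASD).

R_n/Ω ≈ 519 kN

E48XX → F_EXX = 480 MPa.
Effective throat t_e = 0.707 × 6 = 4.242 mm.
Total length L = 850 mm; A_we = 4.242 × 850 = 3606 mm².
F_nw = 0.6 F_EXX = 0.6 × 480 = 288 MPa.
R_n = 288 × 3606 × 10⁻³ = 1038 kN; R_n/Ω = 1038/2.0 = 519.2 kN.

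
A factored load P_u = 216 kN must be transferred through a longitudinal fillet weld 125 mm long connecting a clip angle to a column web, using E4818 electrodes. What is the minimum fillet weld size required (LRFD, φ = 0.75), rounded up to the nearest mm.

w = 12 mm

E48XX → F_EXX = 480 MPa.
Total weld length L = 125 mm.
Required throat t_e = P_u / (φ × 0.6 F_EXX × L) = 216 / (0.75 × 0.6 × 480 × 125 × 10⁻³) = 8 mm.
Required leg w = t_e / 0.707 = 11.32 mm → use 12 mm.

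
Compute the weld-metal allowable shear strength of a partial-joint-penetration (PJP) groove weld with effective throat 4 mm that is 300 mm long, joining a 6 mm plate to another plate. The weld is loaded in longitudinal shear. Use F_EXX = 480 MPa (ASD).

R_n/Ω ≈ 173 kN

Effective throat (given) t_e = 4 mm.
A_we = 4 × 300 = 1200 mm².
F_nw = 0.6 F_EXX = 288 MPa.
R_n/Ω = (288 × 1200) / 2.0 × 10⁻³ = 172.8 kN.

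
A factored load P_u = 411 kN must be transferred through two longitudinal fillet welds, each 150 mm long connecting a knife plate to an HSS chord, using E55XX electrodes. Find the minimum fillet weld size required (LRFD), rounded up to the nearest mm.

E55XX → F_EXX = 550 MPa.
Total weld length L = 300 mm.
Required throat t_e = P_u / (φ × 0.6 F_EXX × L) = 411 / (0.75 × 0.6 × 550 × 300 × 10⁻³) = 5.535 mm.
Required leg w = t_e / 0.707 = 7.829 mm → use 8 mm.

w = 8 mm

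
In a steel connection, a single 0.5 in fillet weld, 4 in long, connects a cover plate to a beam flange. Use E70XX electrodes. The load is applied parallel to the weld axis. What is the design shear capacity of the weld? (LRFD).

E70XX → F_EXX = 70 ksi.
Effective throat t_e = 0.707 × 0.5 = 0.3535 in.
Total length L = 4 in; A_we = 0.3535 × 4 = 1.414 in².
F_nw = 0.6 F_EXX = 0.6 × 70 = 42 ksi.
φR_n = 0.75 × 42 × 1.414 = 44.54 kips.

φR_n ≈ 44.5 kips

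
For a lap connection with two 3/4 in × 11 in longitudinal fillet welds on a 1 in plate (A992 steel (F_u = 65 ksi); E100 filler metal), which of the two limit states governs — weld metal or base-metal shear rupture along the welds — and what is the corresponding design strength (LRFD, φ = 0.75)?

φR_n ≈ 525 kips (weld metal governs)

E100XX → F_EXX = 100 ksi.
t_e = 0.707 × 0.75 = 0.5302 in; L = 22 in.
Weld metal: φR_n = 0.75 × 0.6 × 100 × 0.5302 × 22 = 524.9 kips.
Base metal (shear rupture): φR_n = 0.75 × 0.6 × 65 × 1 × 22 = 643.5 kips.
Governing: weld metal.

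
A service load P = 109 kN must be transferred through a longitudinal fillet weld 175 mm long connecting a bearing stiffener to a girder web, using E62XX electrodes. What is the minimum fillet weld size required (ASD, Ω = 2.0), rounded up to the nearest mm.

w = 5 mm

E62XX → F_EXX = 620 MPa.
Total weld length L = 175 mm.
Required throat t_e = P × Ω / (0.6 F_EXX × L) = 109 × 2.0 / (0.6 × 620 × 175 × 10⁻³) = 3.349 mm.
Required leg w = t_e / 0.707 = 4.736 mm → use 5 mm.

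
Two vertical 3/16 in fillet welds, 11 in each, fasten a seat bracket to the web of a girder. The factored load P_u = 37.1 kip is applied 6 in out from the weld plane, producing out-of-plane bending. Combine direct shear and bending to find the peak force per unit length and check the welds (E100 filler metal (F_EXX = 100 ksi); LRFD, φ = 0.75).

f_max ≈ 5.77 kip/in; adequate

L_w = 2 × 11 = 22 in; section modulus (unit throat) S = 2 × L²/6 = 40.33 in².
Direct shear f_v = P/L_w = 37.1/22 = 1.686 kip/in.
Moment M = P × e = 37.1 × 6 = 222.6 kip·in; bending f_b = M/S = 5.519 kip/in.
f_max = √(f_v² + f_b²) = √(1.686² + 5.519²) = 5.771 kip/in.
φr_n = 0.75 × 0.6 × 100 × (0.707 × 0.1875) = 5.965 kip/in → adequate.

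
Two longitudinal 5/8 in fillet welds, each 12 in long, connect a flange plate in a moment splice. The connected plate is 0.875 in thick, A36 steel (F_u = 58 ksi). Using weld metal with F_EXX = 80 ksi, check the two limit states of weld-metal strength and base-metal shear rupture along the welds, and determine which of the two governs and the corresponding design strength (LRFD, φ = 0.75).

t_e = 0.707 × 0.625 = 0.4419 in; L = 24 in.
Weld metal: φR_n = 0.75 × 0.6 × 80 × 0.4419 × 24 = 381.8 kips.
Base metal (shear rupture): φR_n = 0.75 × 0.6 × 58 × 0.875 × 24 = 548.1 kips.
Governing: weld metal.

φR_n ≈ 382 kips (weld metal governs)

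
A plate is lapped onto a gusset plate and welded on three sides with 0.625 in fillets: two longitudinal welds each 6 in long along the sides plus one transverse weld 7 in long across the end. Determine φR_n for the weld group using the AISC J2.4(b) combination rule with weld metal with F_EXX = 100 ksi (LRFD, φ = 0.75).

φR_n ≈ 412 kips

t_e = 0.707 × 0.625 = 0.4419 in.
R_nwl = 0.6 × 100 × 0.4419 × 12 = 318.1 kips (longitudinal, 2 welds).
R_nwt = 0.6 × 100 × 0.4419 × 7 = 185.6 kips (transverse, base value).
(i) R_nwl + R_nwt = 503.7 kips; (ii) 0.85 R_nwl + 1.5 R_nwt = 548.8 kips.
R_n = max = 548.8 kips [governs: (ii)]; φR_n = 411.6 kips.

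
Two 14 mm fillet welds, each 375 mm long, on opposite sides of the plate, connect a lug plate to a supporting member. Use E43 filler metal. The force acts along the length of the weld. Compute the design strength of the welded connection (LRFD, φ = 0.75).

E43XX → F_EXX = 430 MPa.
Effective throat t_e = 0.707 × 14 = 9.898 mm.
Total length L = 750 mm; A_we = 9.898 × 750 = 7424 mm².
F_nw = 0.6 F_EXX = 0.6 × 430 = 258 MPa.
φR_n = 0.75 × 258 × 7424 × 10⁻³ = 1436 kN.

φR_n ≈ 1440 kN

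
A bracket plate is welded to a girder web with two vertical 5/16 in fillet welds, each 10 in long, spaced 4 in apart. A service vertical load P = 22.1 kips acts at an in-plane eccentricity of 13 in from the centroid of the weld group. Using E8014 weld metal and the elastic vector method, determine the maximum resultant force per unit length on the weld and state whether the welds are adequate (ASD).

f_max ≈ 6.76 kip/in; NOT adequate

E80XX → F_EXX = 80 ksi.
Total weld length L_w = 20 in. Treat welds as unit-width lines.
Polar moment about centroid: J = 2[d³/12 + d(b/2)²] = 2[10³/12 + 10×2²] = 246.7 in³.
Direct shear f_v = P/L_w = 22.1 / 20 = 1.105 kip/in (vertical).
Torsion M = P·e = 22.1 × 13 = 287.3 kip·in.
Critical point at (x, y) = (2, 5) from centroid. f_tx = M·y/J = 5.824 kip/in; f_ty = M·x/J = 2.329 kip/in.
Resultant f_max = √[f_tx² + (f_v + f_ty)²] = √[5.824² + (1.105 + 2.329)²] = 6.761 kip/in.
Capacity per unit length: r_n/Ω = (1/2.0) × 0.6 × 80 × (0.707 × 0.3125) = 5.302 kip/in.
6.761 > 5.302 → NOT adequate.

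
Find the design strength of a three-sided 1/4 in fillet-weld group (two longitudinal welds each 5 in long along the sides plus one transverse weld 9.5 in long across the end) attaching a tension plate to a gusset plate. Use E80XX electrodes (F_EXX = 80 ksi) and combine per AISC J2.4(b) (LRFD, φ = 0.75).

φR_n ≈ 145 kip

t_e = 0.707 × 0.25 = 0.1767 in.
R_nwl = 0.6 × 80 × 0.1767 × 10 = 84.84 kip (longitudinal, 2 welds).
R_nwt = 0.6 × 80 × 0.1767 × 9.5 = 80.6 kip (transverse, base value).
(i) R_nwl + R_nwt = 165.4 kip; (ii) 0.85 R_nwl + 1.5 R_nwt = 193 kip.
R_n = max = 193 kip [governs: (ii)]; φR_n = 144.8 kip.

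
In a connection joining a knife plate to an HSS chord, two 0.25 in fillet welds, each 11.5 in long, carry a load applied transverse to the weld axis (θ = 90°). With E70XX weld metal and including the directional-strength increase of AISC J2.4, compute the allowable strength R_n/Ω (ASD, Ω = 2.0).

E70XX → F_EXX = 70 ksi.
t_e = 0.707 × 0.25 = 0.1767 in; A_we = 0.1767 × 23 = 4.065 in².
Directional factor: 1.0 + 0.5 sin^1.5(90°) = 1.5.
F_nw = 0.6 × 70 × 1.5 = 63 ksi.
R_n/Ω = (63 × 4.065) / 2.0 = 128.1 kips.

R_n/Ω ≈ 128 kips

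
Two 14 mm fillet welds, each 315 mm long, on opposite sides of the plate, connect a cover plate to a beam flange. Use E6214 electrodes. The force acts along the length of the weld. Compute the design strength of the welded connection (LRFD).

φR_n ≈ 1740 kN

E62XX → F_EXX = 620 MPa.
Effective throat t_e = 0.707 × 14 = 9.898 mm.
Total length L = 630 mm; A_we = 9.898 × 630 = 6236 mm².
F_nw = 0.6 F_EXX = 0.6 × 620 = 372 MPa.
φR_n = 0.75 × 372 × 6236 × 10⁻³ = 1740 kN.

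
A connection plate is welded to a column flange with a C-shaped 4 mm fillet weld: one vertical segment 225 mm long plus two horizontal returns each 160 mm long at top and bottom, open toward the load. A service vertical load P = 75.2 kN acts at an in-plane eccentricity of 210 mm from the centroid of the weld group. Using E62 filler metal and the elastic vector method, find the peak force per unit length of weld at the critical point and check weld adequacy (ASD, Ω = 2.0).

f_max ≈ 493 N/mm; adequate

E62XX → F_EXX = 620 MPa.
Total weld length L_w = 545 mm. Treat welds as unit-width lines.
Centroid: x̄ = 2×160×80 / 545 = 46.97 mm from the vertical weld.
Polar moment about centroid: J = I_x + I_y = [225³/12 + 2×160×112.5²] + [225×46.97² + 2(160³/12 + 160×33.03²)] = 6527000 mm³.
Direct shear f_v = P/L_w = 75.2×10³ / 545 = 138 N/mm (vertical).
Torsion M = P·e = 75.2×10³ × 210 = 15792000 N·mm.
Critical point at (x, y) = (113, 112.5) from centroid. f_tx = M·y/J = 272.2 N/mm; f_ty = M·x/J = 273.5 N/mm.
Resultant f_max = √[f_tx² + (f_v + f_ty)²] = √[272.2² + (138 + 273.5)²] = 493.3 N/mm.
Capacity per unit length: r_n/Ω = (1/2.0) × 0.6 × 620 × (0.707 × 4) = 526 N/mm.
493.3 ≤ 526 → adequate.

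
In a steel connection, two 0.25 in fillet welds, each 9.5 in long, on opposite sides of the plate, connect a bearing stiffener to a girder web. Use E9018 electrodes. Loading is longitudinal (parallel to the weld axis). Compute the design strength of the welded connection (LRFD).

E90XX → F_EXX = 90 ksi.
Effective throat t_e = 0.707 × 0.25 = 0.1767 in.
Total length L = 19 in; A_we = 0.1767 × 19 = 3.358 in².
F_nw = 0.6 F_EXX = 0.6 × 90 = 54 ksi.
φR_n = 0.75 × 54 × 3.358 = 136 kips.

φR_n ≈ 136 kips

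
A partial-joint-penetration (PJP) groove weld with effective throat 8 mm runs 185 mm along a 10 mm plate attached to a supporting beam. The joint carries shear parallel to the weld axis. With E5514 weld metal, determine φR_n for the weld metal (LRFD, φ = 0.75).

E55XX → F_EXX = 550 MPa.
Effective throat (given) t_e = 8 mm.
A_we = 8 × 185 = 1480 mm².
F_nw = 0.6 F_EXX = 330 MPa.
φR_n = 0.75 × 330 × 1480 × 10⁻³ = 366.3 kN.

φR_n ≈ 366 kN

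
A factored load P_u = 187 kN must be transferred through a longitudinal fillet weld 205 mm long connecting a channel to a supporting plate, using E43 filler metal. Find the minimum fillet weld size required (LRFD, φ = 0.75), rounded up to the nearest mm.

E43XX → F_EXX = 430 MPa.
Total weld length L = 205 mm.
Required throat t_e = P_u / (φ × 0.6 F_EXX × L) = 187 / (0.75 × 0.6 × 430 × 205 × 10⁻³) = 4.714 mm.
Required leg w = t_e / 0.707 = 6.668 mm → use 7 mm.

w = 7 mm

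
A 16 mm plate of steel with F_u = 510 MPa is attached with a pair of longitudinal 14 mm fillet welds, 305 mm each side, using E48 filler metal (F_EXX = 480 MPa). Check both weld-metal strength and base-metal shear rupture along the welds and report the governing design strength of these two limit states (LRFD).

φR_n ≈ 1300 kN (weld metal governs)

t_e = 0.707 × 14 = 9.898 mm; L = 610 mm.
Weld metal: φR_n = 0.75 × 0.6 × 480 × 9.898 × 610 × 10⁻³ = 1304 kN.
Base metal (shear rupture): φR_n = 0.75 × 0.6 × 510 × 16 × 610 × 10⁻³ = 2240 kN.
Governing: weld metal.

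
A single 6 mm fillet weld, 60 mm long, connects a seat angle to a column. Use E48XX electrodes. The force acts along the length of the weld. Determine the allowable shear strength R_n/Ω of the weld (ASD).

R_n/Ω ≈ 36.7 kN

E48XX → F_EXX = 480 MPa.
Effective throat t_e = 0.707 × 6 = 4.242 mm.
Total length L = 60 mm; A_we = 4.242 × 60 = 254.5 mm².
F_nw = 0.6 F_EXX = 0.6 × 480 = 288 MPa.
R_n = 288 × 254.5 × 10⁻³ = 73.3 kN; R_n/Ω = 73.3/2.0 = 36.65 kN.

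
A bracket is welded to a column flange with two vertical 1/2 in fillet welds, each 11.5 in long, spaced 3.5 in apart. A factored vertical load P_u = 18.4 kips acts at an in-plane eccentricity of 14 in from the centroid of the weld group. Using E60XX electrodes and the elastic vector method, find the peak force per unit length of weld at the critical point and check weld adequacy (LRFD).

E60XX → F_EXX = 60 ksi.
Total weld length L_w = 23 in. Treat welds as unit-width lines.
Polar moment about centroid: J = 2[d³/12 + d(b/2)²] = 2[11.5³/12 + 11.5×1.75²] = 323.9 in³.
Direct shear f_v = P/L_w = 18.4 / 23 = 0.8 kip/in (vertical).
Torsion M = P·e = 18.4 × 14 = 257.6 kip·in.
Critical point at (x, y) = (1.75, 5.75) from centroid. f_tx = M·y/J = 4.573 kip/in; f_ty = M·x/J = 1.392 kip/in.
Resultant f_max = √[f_tx² + (f_v + f_ty)²] = √[4.573² + (0.8 + 1.392)²] = 5.071 kip/in.
Capacity per unit length: φr_n = 0.75 × 0.6 × 60 × (0.707 × 0.5) = 9.544 kip/in.
5.071 ≤ 9.544 → adequate.

f_max ≈ 5.07 kip/in; adequate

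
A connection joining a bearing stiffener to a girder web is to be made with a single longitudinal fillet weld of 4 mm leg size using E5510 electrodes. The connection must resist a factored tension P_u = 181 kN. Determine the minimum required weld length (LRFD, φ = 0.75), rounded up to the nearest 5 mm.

E55XX → F_EXX = 550 MPa.
Throat t_e = 0.707 × 4 = 2.828 mm.
φr_n = 0.75 × 0.6 × 550 × 2.828 × 10⁻³ = 0.6999 kN/mm.
L_req = P_u / φr_n = 181 / 0.6999 = 258.6 mm total.
Round up → use L = 260 mm.

L = 260 mm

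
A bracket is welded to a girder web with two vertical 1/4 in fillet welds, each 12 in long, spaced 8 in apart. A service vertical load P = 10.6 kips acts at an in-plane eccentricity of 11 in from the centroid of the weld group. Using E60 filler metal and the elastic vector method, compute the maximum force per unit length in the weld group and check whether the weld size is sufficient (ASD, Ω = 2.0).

E60XX → F_EXX = 60 ksi.
Total weld length L_w = 24 in. Treat welds as unit-width lines.
Polar moment about centroid: J = 2[d³/12 + d(b/2)²] = 2[12³/12 + 12×4²] = 672 in³.
Direct shear f_v = P/L_w = 10.6 / 24 = 0.4417 kip/in (vertical).
Torsion M = P·e = 10.6 × 11 = 116.6 kip·in.
Critical point at (x, y) = (4, 6) from centroid. f_tx = M·y/J = 1.041 kip/in; f_ty = M·x/J = 0.694 kip/in.
Resultant f_max = √[f_tx² + (f_v + f_ty)²] = √[1.041² + (0.4417 + 0.694)²] = 1.541 kip/in.
Capacity per unit length: r_n/Ω = (1/2.0) × 0.6 × 60 × (0.707 × 0.25) = 3.181 kip/in.
1.541 ≤ 3.181 → adequate.

f_max ≈ 1.54 kip/in; adequate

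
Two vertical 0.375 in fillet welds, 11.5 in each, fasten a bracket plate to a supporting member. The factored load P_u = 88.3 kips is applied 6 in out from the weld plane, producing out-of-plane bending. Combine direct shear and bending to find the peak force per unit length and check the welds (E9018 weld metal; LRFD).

f_max ≈ 12.6 kip/in; NOT adequate

E90XX → F_EXX = 90 ksi.
L_w = 2 × 11.5 = 23 in; section modulus (unit throat) S = 2 × L²/6 = 44.08 in².
Direct shear f_v = P/L_w = 88.3/23 = 3.839 kip/in.
Moment M = P × e = 88.3 × 6 = 529.8 kip·in; bending f_b = M/S = 12.02 kip/in.
f_max = √(f_v² + f_b²) = √(3.839² + 12.02²) = 12.62 kip/in.
φr_n = 0.75 × 0.6 × 90 × (0.707 × 0.375) = 10.74 kip/in → NOT adequate.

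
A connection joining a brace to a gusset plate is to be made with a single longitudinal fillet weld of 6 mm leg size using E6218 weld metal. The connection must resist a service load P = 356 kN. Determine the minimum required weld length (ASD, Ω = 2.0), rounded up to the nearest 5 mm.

L = 455 mm

E62XX → F_EXX = 620 MPa.
Throat t_e = 0.707 × 6 = 4.242 mm.
r_n/Ω = (0.6 × 620 × 4.242) / 2.0 = 789 N/mm = 0.789 kN/mm.
L_req = P / (r_n/Ω) = 356 / 0.789 = 451.2 mm total.
Round up → use L = 455 mm.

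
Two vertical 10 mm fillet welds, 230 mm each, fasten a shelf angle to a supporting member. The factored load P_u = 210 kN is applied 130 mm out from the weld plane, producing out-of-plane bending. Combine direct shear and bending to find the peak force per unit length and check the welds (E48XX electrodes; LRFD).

E48XX → F_EXX = 480 MPa.
L_w = 2 × 230 = 460 mm; section modulus (unit throat) S = 2 × L²/6 = 17630 mm².
Direct shear f_v = P/L_w = 210×10³/460 = 456.5 N/mm.
Moment M = P × e = 210×10³ × 130 = 27300000 N·mm; bending f_b = M/S = 1548 N/mm.
f_max = √(f_v² + f_b²) = √(456.5² + 1548²) = 1614 N/mm.
φr_n = 0.75 × 0.6 × 480 × (0.707 × 10) = 1527 N/mm → NOT adequate.

f_max ≈ 1610 N/mm; NOT adequate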